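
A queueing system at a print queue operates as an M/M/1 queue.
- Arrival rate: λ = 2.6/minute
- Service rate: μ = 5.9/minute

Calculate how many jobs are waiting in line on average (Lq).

ρ = λ/μ = 2.6/5.9 = 0.4407
For M/M/1: Lq = λ²/(μ(μ-λ))
Lq = 6.76/(5.9 × 3.30)
Lq = 0.3472 jobs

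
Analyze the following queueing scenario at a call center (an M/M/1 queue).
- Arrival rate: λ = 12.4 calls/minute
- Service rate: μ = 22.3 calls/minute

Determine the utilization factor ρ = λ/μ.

Server utilization: ρ = λ/μ
ρ = 12.4/22.3 = 0.5561
The server is busy 55.61% of the time.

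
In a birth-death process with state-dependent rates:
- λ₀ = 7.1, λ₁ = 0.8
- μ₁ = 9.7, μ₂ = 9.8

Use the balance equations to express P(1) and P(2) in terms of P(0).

Balance equations:
State 0: λ₀P₀ = μ₁P₁ → P₁ = (λ₀/μ₁)P₀ = (7.1/9.7)P₀ = 0.7320P₀
State 1: P₂ = (λ₀λ₁)/(μ₁μ₂)P₀ = (7.1×0.8)/(9.7×9.8)P₀ = 0.05975P₀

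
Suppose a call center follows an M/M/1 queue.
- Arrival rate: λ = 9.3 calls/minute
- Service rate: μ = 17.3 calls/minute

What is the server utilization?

Server utilization: ρ = λ/μ
ρ = 9.3/17.3 = 0.5376
The server is busy 53.76% of the time.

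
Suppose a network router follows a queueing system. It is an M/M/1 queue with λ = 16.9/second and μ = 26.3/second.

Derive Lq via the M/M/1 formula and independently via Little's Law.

Method 1 (direct): Lq = λ²/(μ(μ-λ)) = 285.61/(26.3 × 9.40) = 1.1553

Method 2 (Little's Law):
W = 1/(μ-λ) = 1/9.40 = 0.10638
Wq = W - 1/μ = 0.10638 - 0.038023 = 0.06836
Lq = λWq = 16.9 × 0.06836 = 1.1553 ✔ (matches Method 1)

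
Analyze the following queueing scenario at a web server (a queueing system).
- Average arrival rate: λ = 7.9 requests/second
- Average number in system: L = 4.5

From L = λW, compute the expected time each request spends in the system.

Little's Law: L = λW, so W = L/λ
W = 4.5/7.9 = 0.5696 seconds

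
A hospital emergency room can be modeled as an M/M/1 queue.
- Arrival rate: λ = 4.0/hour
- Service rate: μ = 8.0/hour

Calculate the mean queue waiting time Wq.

First, compute utilization: ρ = λ/μ = 4.0/8.0 = 0.5000
For M/M/1: Wq = λ/(μ(μ-λ))
Wq = 4.0/(8.0 × (8.0-4.0))
Wq = 4.0/(8.0 × 4.00)
Wq = 0.1250 hours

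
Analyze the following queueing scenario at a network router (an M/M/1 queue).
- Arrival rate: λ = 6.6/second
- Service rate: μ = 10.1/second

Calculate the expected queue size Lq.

ρ = λ/μ = 6.6/10.1 = 0.6535
For M/M/1: Lq = λ²/(μ(μ-λ))
Lq = 43.56/(10.1 × 3.50)
Lq = 1.2322 packets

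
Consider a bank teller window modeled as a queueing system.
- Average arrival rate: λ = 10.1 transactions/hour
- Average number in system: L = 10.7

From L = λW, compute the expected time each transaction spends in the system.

Little's Law: L = λW, so W = L/λ
W = 10.7/10.1 = 1.0594 hours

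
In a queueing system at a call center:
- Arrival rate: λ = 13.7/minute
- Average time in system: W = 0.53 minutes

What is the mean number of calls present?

Little's Law: L = λW
L = 13.7 × 0.53 = 7.2610 calls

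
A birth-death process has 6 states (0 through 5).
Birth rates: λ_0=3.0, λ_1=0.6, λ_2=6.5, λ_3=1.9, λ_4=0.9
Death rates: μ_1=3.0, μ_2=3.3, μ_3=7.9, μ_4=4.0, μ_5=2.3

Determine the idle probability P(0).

Ratios P(n)/P(0) = (λ₀···λₙ₋₁)/(μ₁···μₙ):
P(1)/P(0) = (3.0)/(3.0) = 1.0000
P(2)/P(0) = (3.0×0.6)/(3.0×3.3) = 0.1818
P(3)/P(0) = (3.0×0.6×6.5)/(3.0×3.3×7.9) = 0.1496
P(4)/P(0) = (3.0×0.6×6.5×1.9)/(3.0×3.3×7.9×4.0) = 0.07106
P(5)/P(0) = (3.0×0.6×6.5×1.9×0.9)/(3.0×3.3×7.9×4.0×2.3) = 0.02781

Normalization: ∑ P(n) = 1
P(0) × (1.0000 + 1.0000 + 0.1818 + 0.1496 + 0.07106 + 0.02781) = 1
P(0) × 2.4303 = 1
P(0) = 1/2.4303 = 0.4115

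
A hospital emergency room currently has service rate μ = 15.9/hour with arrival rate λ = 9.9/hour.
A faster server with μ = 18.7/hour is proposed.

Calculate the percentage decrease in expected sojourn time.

System 1: ρ₁ = 9.9/15.9 = 0.6226, W₁ = 1/(15.9-9.9) = 0.16667
System 2: ρ₂ = 9.9/18.7 = 0.5294, W₂ = 1/(18.7-9.9) = 0.11364
Improvement: (W₁-W₂)/W₁ = (0.16667-0.11364)/0.16667 = 31.82%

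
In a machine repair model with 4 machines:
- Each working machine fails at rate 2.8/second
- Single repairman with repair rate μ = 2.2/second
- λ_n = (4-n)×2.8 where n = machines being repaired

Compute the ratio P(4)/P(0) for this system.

P(4)/P(0) = ∏_{i=0}^{4-1} λ_i/μ_{i+1}
= (4-0)×2.8/2.2 × (4-1)×2.8/2.2 × (4-2)×2.8/2.2 × (4-3)×2.8/2.2
= 62.9727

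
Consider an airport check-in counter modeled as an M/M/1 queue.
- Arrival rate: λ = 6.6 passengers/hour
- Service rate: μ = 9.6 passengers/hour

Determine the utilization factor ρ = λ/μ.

Server utilization: ρ = λ/μ
ρ = 6.6/9.6 = 0.6875
The server is busy 68.75% of the time.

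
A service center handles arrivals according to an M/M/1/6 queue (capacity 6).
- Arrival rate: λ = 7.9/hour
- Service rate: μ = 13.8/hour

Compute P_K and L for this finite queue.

ρ = λ/μ = 7.9/13.8 = 0.57246
P₀ = (1-ρ)/(1-ρ^(K+1)) = (1-0.57246)/(1-0.57246^7) = 0.4275/0.9799 = 0.4363
P_K = P₀×ρ^K = 0.43633 × 0.57246^6 = 0.43633 × 0.035194 = 0.01536
Blocking probability P_6 = 0.01536 (1.54%)
L = ρ[1 - (K+1)ρ^K + Kρ^(K+1)] / [(1-ρ)(1-ρ^(K+1))]
L = 0.57246 × (1 - 7×0.035194 + 6×0.020147) / ((1 - 0.57246) × (1 - 0.020147)) = 1.1950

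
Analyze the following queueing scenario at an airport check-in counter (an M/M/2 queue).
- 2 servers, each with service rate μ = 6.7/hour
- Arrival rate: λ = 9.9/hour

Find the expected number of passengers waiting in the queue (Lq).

Traffic intensity: ρ = λ/(cμ) = 9.9/(2×6.7) = 0.7388
Since ρ = 0.7388 < 1, system is stable.
Offered load a = λ/μ = cρ = 9.9/6.7 = 1.4776
P₀ = [ Σₙ₌₀^1 aⁿ/n! + a^2/(2!(1-ρ)) ]⁻¹
Σ = a^0/0! + a^1/1! = 1.0000 + 1.4776 = 2.4776
a^2/(2!(1-ρ)) = 2.1833/(2 × 0.26119) = 4.1795
P₀ = 1/(2.4776 + 4.1795) = 0.1502
Lq = P₀·a^2·ρ / (2!(1-ρ)²) = 0.150215 × 2.18334 × 0.738806 / (2 × 0.0682223) = 1.7759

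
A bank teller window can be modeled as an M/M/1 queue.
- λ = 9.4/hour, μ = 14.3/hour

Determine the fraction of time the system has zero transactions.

ρ = λ/μ = 9.4/14.3 = 0.6573
P(0) = 1 - ρ = 1 - 0.6573 = 0.3427
The server is idle 34.27% of the time.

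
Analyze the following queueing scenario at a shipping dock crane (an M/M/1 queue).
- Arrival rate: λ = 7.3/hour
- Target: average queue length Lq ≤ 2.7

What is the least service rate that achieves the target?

For M/M/1: Lq = λ²/(μ(μ-λ))
Need Lq ≤ 2.7, i.e. μ(μ-λ) ≥ λ²/2.7
μ² - 7.3μ - 53.29/2.7 ≥ 0  →  μ² - 7.3μ - 19.737037 ≥ 0
Quadratic formula (positive root): μ = [λ + √(λ² + 4×19.737037)]/2
Discriminant: 53.29 + 4×19.737037 = 132.2381, √132.2381 = 11.4995
μ ≥ (7.3 + 11.4995)/2 = 9.3997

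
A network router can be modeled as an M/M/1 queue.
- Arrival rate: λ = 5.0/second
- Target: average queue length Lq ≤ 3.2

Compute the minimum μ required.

For M/M/1: Lq = λ²/(μ(μ-λ))
Need Lq ≤ 3.2, i.e. μ(μ-λ) ≥ λ²/3.2
μ² - 5.0μ - 25.00/3.2 ≥ 0  →  μ² - 5.0μ - 7.8125 ≥ 0
Quadratic formula (positive root): μ = [λ + √(λ² + 4×7.8125)]/2
Discriminant: 25.00 + 4×7.8125 = 56.2500, √56.2500 = 7.5000
μ ≥ (5.0 + 7.5000)/2 = 6.2500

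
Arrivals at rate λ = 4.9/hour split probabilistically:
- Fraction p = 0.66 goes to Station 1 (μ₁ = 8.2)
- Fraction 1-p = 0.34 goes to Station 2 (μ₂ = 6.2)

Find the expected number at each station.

Effective rates: λ₁ = 4.9×0.66 = 3.234, λ₂ = 4.9×0.34 = 1.666
Station 1: ρ₁ = 3.234/8.2 = 0.39439, L₁ = ρ₁/(1-ρ₁) = 0.39439/(1-0.39439) = 0.6512
Station 2: ρ₂ = 1.666/6.2 = 0.2687, L₂ = ρ₂/(1-ρ₂) = 0.2687/(1-0.2687) = 0.3674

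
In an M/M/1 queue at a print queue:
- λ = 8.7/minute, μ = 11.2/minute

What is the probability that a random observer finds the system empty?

ρ = λ/μ = 8.7/11.2 = 0.7768
P(0) = 1 - ρ = 1 - 0.7768 = 0.2232
The server is idle 22.32% of the time.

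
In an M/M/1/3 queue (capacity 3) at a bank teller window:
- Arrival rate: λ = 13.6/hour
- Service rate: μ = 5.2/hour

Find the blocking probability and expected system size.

ρ = λ/μ = 13.6/5.2 = 2.6154
P₀ = (1-ρ)/(1-ρ^(K+1)) = (1-2.6154)/(1-2.6154^4) = -1.6154/-45.7899 = 0.03528
P_K = P₀×ρ^K = 0.035278 × 2.6154^3 = 0.035278 × 17.8902 = 0.6311
Blocking probability P_3 = 0.6311 (63.11%)
L = ρ[1 - (K+1)ρ^K + Kρ^(K+1)] / [(1-ρ)(1-ρ^(K+1))]
L = 2.6154 × (1 - 4×17.8902 + 3×46.7899) / ((1 - 2.6154) × (1 - 46.7899)) = 2.4683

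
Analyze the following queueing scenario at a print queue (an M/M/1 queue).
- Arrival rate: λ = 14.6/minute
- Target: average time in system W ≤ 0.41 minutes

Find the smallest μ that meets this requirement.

For M/M/1: W = 1/(μ-λ)
Need W ≤ 0.41, so 1/(μ-λ) ≤ 0.41
μ - λ ≥ 1/0.41 = 2.4390
μ ≥ 14.6 + 2.4390 = 17.0390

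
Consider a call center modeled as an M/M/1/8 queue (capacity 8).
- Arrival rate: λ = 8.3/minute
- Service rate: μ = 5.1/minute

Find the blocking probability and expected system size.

ρ = λ/μ = 8.3/5.1 = 1.62745
P₀ = (1-ρ)/(1-ρ^(K+1)) = (1-1.62745)/(1-1.62745^9) = -0.6275/-79.0883 = 0.007934
P_K = P₀×ρ^K = 0.007934 × 1.62745^8 = 0.007934 × 49.2109 = 0.3904
Blocking probability P_8 = 0.3904 (39.04%)
L = ρ[1 - (K+1)ρ^K + Kρ^(K+1)] / [(1-ρ)(1-ρ^(K+1))]
L = 1.62745 × (1 - 9×49.2109 + 8×80.0883) / ((1 - 1.62745) × (1 - 80.0883)) = 6.5200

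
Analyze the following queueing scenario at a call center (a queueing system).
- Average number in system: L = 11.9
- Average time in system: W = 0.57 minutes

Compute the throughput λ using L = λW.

Little's Law: L = λW, so λ = L/W
λ = 11.9/0.57 = 20.8772 calls/minute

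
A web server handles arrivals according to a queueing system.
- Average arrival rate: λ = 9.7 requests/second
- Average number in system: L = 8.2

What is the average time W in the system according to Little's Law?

Little's Law: L = λW, so W = L/λ
W = 8.2/9.7 = 0.8454 seconds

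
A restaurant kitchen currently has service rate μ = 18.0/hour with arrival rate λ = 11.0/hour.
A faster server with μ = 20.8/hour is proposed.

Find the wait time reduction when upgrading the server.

System 1: ρ₁ = 11.0/18.0 = 0.6111, W₁ = 1/(18.0-11.0) = 0.14286
System 2: ρ₂ = 11.0/20.8 = 0.5288, W₂ = 1/(20.8-11.0) = 0.10204
Improvement: (W₁-W₂)/W₁ = (0.14286-0.10204)/0.14286 = 28.57%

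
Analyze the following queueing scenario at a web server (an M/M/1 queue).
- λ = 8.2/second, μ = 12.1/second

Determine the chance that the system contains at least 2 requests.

ρ = λ/μ = 8.2/12.1 = 0.6777
P(N ≥ n) = ρⁿ
P(N ≥ 2) = 0.6777^2
P(N ≥ 2) = 0.4593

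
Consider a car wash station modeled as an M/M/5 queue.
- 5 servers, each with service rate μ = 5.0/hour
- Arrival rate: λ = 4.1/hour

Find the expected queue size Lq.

Traffic intensity: ρ = λ/(cμ) = 4.1/(5×5.0) = 0.1640
Since ρ = 0.1640 < 1, system is stable.
Offered load a = λ/μ = cρ = 4.1/5.0 = 0.8200
P₀ = [ Σₙ₌₀^4 aⁿ/n! + a^5/(5!(1-ρ)) ]⁻¹
Σ = a^0/0! + a^1/1! + a^2/2! + a^3/3! + a^4/4! = 1.0000 + 0.8200 + 0.3362 + 0.09189 + 0.01884 = 2.2669
a^5/(5!(1-ρ)) = 0.37074/(120 × 0.83600) = 0.003696
P₀ = 1/(2.2669 + 0.003696) = 0.4404
Lq = P₀·a^5·ρ / (5!(1-ρ)²) = 0.44041 × 0.37074 × 0.16400 / (120 × 0.69890) = 0.0003193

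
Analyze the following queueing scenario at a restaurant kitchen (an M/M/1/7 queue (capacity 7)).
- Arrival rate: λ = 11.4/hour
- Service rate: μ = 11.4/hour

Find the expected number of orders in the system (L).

ρ = λ/μ = 11.4/11.4 = 1 exactly.
With ρ = 1 the usual (1-ρ)/(1-ρ^(K+1)) form is 0/0; instead every state 0..K is equally likely.
P₀ = 1/(K+1) = 1/8 = 0.1250
P_K = P₀×ρ^K = P₀ = 0.1250
L = K/2 = 7/2 = 3.5000 orders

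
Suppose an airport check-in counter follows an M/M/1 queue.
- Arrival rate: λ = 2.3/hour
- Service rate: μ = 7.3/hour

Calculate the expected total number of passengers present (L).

ρ = λ/μ = 2.3/7.3 = 0.3151
For M/M/1: L = λ/(μ-λ)
L = 2.3/(7.3-2.3) = 2.3/5.00
L = 0.4600 passengers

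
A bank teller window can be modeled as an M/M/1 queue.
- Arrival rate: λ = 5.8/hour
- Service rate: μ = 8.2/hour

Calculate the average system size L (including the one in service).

ρ = λ/μ = 5.8/8.2 = 0.7073
For M/M/1: L = λ/(μ-λ)
L = 5.8/(8.2-5.8) = 5.8/2.40
L = 2.4167 transactions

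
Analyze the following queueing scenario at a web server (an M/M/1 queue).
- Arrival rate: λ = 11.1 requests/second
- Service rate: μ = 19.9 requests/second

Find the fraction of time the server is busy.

Server utilization: ρ = λ/μ
ρ = 11.1/19.9 = 0.5578
The server is busy 55.78% of the time.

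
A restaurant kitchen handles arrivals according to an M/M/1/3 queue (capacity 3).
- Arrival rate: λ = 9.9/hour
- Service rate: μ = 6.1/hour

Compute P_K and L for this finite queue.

ρ = λ/μ = 9.9/6.1 = 1.6230
P₀ = (1-ρ)/(1-ρ^(K+1)) = (1-1.6230)/(1-1.6230^4) = -0.6230/-5.9386 = 0.1049
P_K = P₀×ρ^K = 0.1049 × 1.6230^3 = 0.1049 × 4.2752 = 0.4485
Blocking probability P_3 = 0.4485 (44.85%)
L = ρ[1 - (K+1)ρ^K + Kρ^(K+1)] / [(1-ρ)(1-ρ^(K+1))]
L = 1.6230 × (1 - 4×4.2752 + 3×6.9386) / ((1 - 1.6230) × (1 - 6.9386)) = 2.0684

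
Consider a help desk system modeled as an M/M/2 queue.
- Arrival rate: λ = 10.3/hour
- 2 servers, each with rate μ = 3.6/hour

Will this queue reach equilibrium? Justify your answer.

Stability requires ρ = λ/(cμ) < 1
ρ = 10.3/(2 × 3.6) = 10.3/7.20 = 1.4306
Since 1.4306 ≥ 1, the system is UNSTABLE.
Need c > λ/μ = 10.3/3.6 = 2.86.
Minimum servers needed: c = 3.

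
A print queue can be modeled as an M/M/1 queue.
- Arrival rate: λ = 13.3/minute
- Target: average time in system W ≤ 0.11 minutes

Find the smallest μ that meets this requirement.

For M/M/1: W = 1/(μ-λ)
Need W ≤ 0.11, so 1/(μ-λ) ≤ 0.11
μ - λ ≥ 1/0.11 = 9.0909
μ ≥ 13.3 + 9.0909 = 22.3909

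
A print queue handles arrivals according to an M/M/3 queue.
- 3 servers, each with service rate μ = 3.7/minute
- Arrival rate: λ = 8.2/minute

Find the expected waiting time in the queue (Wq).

Traffic intensity: ρ = λ/(cμ) = 8.2/(3×3.7) = 0.7387
Since ρ = 0.7387 < 1, system is stable.
Offered load a = λ/μ = cρ = 8.2/3.7 = 2.2162
P₀ = [ Σₙ₌₀^2 aⁿ/n! + a^3/(3!(1-ρ)) ]⁻¹
Σ = a^0/0! + a^1/1! + a^2/2! = 1.0000 + 2.2162 + 2.4558 = 5.6720
a^3/(3!(1-ρ)) = 10.8852/(6 × 0.26126) = 6.9440
P₀ = 1/(5.6720 + 6.9440) = 0.07926
Lq = P₀·a^3·ρ / (3!(1-ρ)²) = 0.079264 × 10.8852 × 0.73874 / (6 × 0.068257) = 1.5563
Wq = Lq/λ = 1.5563/8.2 = 0.1898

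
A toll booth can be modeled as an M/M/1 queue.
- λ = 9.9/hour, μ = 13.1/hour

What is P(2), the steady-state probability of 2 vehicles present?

ρ = λ/μ = 9.9/13.1 = 0.7557
P(n) = (1-ρ)ρⁿ
P(2) = (1-0.7557) × 0.7557^2
P(2) = 0.2443 × 0.5711
P(2) = 0.1395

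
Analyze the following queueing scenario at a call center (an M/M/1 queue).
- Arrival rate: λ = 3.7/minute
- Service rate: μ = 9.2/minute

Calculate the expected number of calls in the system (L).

ρ = λ/μ = 3.7/9.2 = 0.4022
For M/M/1: L = λ/(μ-λ)
L = 3.7/(9.2-3.7) = 3.7/5.50
L = 0.6727 calls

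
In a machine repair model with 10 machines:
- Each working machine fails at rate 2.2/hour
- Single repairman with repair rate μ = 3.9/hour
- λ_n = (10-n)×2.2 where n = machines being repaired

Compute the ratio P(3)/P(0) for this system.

P(3)/P(0) = ∏_{i=0}^{3-1} λ_i/μ_{i+1}
= (10-0)×2.2/3.9 × (10-1)×2.2/3.9 × (10-2)×2.2/3.9
= 129.2429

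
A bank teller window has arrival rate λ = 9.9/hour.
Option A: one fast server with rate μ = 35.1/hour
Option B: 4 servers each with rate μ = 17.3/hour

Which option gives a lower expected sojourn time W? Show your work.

Option A: single server μ = 35.1 (M/M/1)
  ρ_A = 9.9/35.1 = 0.2821
  W_A = 1/(μ-λ) = 1/(35.1-9.9) = 1/25.20 = 0.03968

Option B: 4 servers μ = 17.3 (M/M/4)
  ρ_B = λ/(cμ) = 9.9/(4×17.3) = 0.1431
  Offered load a = λ/μ = cρ = 9.9/17.3 = 0.5723
  P₀ = [ Σₙ₌₀^3 aⁿ/n! + a^4/(4!(1-ρ)) ]⁻¹
  Σ = a^0/0! + a^1/1! + a^2/2! + a^3/3! = 1.0000 + 0.5723 + 0.1637 + 0.03123 = 1.7672
  a^4/(4!(1-ρ)) = 0.10724/(24 × 0.85694) = 0.005214
  P₀ = 1/(1.7672 + 0.005214) = 0.5642
  Lq = P₀·a^4·ρ / (4!(1-ρ)²) = 0.5642 × 0.1072 × 0.1431 / (24 × 0.7343) = 0.0004911
  Wq_B = Lq/λ = 0.0004911/9.9 = 0.00004961
  W_B = Wq_B + 1/μ = 0.00004961 + 0.05780 = 0.05785

Since W_A = 0.03968 < W_B = 0.05785, Option A (single fast server) has the shorter time in system.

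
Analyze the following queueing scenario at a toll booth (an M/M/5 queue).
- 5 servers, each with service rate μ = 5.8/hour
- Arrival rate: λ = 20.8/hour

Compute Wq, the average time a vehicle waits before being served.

Traffic intensity: ρ = λ/(cμ) = 20.8/(5×5.8) = 0.7172
Since ρ = 0.7172 < 1, system is stable.
Offered load a = λ/μ = cρ = 20.8/5.8 = 3.5862
P₀ = [ Σₙ₌₀^4 aⁿ/n! + a^5/(5!(1-ρ)) ]⁻¹
Σ = a^0/0! + a^1/1! + a^2/2! + a^3/3! + a^4/4! = 1.0000 + 3.5862 + 6.4304 + 7.6870 + 6.8918 = 25.5954
a^5/(5!(1-ρ)) = 593.1666/(120 × 0.28276) = 17.4815
P₀ = 1/(25.5954 + 17.4815) = 0.02321
Lq = P₀·a^5·ρ / (5!(1-ρ)²) = 0.023214 × 593.1666 × 0.71724 / (120 × 0.079952) = 1.0294
Wq = Lq/λ = 1.0294/20.8 = 0.04949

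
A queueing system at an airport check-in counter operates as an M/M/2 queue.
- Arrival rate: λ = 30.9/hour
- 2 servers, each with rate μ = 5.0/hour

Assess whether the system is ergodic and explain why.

Stability requires ρ = λ/(cμ) < 1
ρ = 30.9/(2 × 5.0) = 30.9/10.00 = 3.0900
Since 3.0900 ≥ 1, the system is UNSTABLE.
Need c > λ/μ = 30.9/5.0 = 6.18.
Minimum servers needed: c = 7.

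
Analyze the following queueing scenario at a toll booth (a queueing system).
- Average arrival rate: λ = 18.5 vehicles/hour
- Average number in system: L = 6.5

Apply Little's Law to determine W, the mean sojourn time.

Little's Law: L = λW, so W = L/λ
W = 6.5/18.5 = 0.3514 hours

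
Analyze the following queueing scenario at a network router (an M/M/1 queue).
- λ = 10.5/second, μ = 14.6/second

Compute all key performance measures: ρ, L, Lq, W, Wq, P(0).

Step 1: ρ = λ/μ = 10.5/14.6 = 0.7192
Step 2: L = λ/(μ-λ) = 10.5/4.10 = 2.5610
Step 3: Lq = λ²/(μ(μ-λ)) = 110.25/(14.6×4.10) = 1.8418
Step 4: W = 1/(μ-λ) = 1/4.10 = 0.2439
Step 5: Wq = λ/(μ(μ-λ)) = 10.5/(14.6×4.10) = 0.1754
Step 6: P(0) = 1-ρ = 0.2808
Verify: L = λW = 10.5×0.2439 = 2.5610 ✔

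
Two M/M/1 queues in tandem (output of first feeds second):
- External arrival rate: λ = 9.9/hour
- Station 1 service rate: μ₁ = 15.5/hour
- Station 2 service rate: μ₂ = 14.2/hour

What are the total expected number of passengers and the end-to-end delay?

By Jackson's theorem, each station behaves as independent M/M/1.
Station 1: ρ₁ = 9.9/15.5 = 0.6387, L₁ = ρ₁/(1-ρ₁) = λ/(μ₁-λ) = 9.9/5.60 = 1.7679
Station 2: ρ₂ = 9.9/14.2 = 0.6972, L₂ = ρ₂/(1-ρ₂) = λ/(μ₂-λ) = 9.9/4.30 = 2.3023
Total: L = L₁ + L₂ = 1.7679 + 2.3023 = 4.0702
W = L/λ = 4.0702/9.9 = 0.4111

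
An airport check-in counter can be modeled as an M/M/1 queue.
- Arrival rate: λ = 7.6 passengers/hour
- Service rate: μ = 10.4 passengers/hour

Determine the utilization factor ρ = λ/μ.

Server utilization: ρ = λ/μ
ρ = 7.6/10.4 = 0.7308
The server is busy 73.08% of the time.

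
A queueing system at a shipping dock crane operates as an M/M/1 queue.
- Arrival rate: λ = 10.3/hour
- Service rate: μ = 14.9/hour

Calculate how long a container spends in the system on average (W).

First, compute utilization: ρ = λ/μ = 10.3/14.9 = 0.6913
For M/M/1: W = 1/(μ-λ)
W = 1/(14.9-10.3) = 1/4.60
W = 0.2174 hours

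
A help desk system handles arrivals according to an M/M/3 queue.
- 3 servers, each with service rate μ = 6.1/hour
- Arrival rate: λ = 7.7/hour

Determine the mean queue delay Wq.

Traffic intensity: ρ = λ/(cμ) = 7.7/(3×6.1) = 0.4208
Since ρ = 0.4208 < 1, system is stable.
Offered load a = λ/μ = cρ = 7.7/6.1 = 1.2623
P₀ = [ Σₙ₌₀^2 aⁿ/n! + a^3/(3!(1-ρ)) ]⁻¹
Σ = a^0/0! + a^1/1! + a^2/2! = 1.0000 + 1.2623 + 0.7967 = 3.0590
a^3/(3!(1-ρ)) = 2.0113/(6 × 0.57923) = 0.5787
P₀ = 1/(3.0590 + 0.5787) = 0.2749
Lq = P₀·a^3·ρ / (3!(1-ρ)²) = 0.2749 × 2.0113 × 0.4208 / (6 × 0.3355) = 0.1156
Wq = Lq/λ = 0.1156/7.7 = 0.01501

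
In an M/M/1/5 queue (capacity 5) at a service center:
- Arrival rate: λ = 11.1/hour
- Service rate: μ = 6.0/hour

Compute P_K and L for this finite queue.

ρ = λ/μ = 11.1/6.0 = 1.8500
P₀ = (1-ρ)/(1-ρ^(K+1)) = (1-1.8500)/(1-1.8500^6) = -0.8500/-39.0895 = 0.02174
P_K = P₀×ρ^K = 0.021745 × 1.8500^5 = 0.021745 × 21.6700 = 0.4712
Blocking probability P_5 = 0.4712 (47.12%)
L = ρ[1 - (K+1)ρ^K + Kρ^(K+1)] / [(1-ρ)(1-ρ^(K+1))]
L = 1.8500 × (1 - 6×21.6700 + 5×40.0895) / ((1 - 1.8500) × (1 - 40.0895)) = 3.9770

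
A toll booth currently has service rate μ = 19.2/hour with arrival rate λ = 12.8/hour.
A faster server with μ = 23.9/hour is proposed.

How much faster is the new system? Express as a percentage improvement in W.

System 1: ρ₁ = 12.8/19.2 = 0.6667, W₁ = 1/(19.2-12.8) = 0.15625
System 2: ρ₂ = 12.8/23.9 = 0.5356, W₂ = 1/(23.9-12.8) = 0.090090
Improvement: (W₁-W₂)/W₁ = (0.15625-0.090090)/0.15625 = 42.34%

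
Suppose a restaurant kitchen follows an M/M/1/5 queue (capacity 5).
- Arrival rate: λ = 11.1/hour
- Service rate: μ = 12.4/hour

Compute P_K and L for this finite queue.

ρ = λ/μ = 11.1/12.4 = 0.89516
P₀ = (1-ρ)/(1-ρ^(K+1)) = (1-0.89516)/(1-0.89516^6) = 0.10484/0.48548 = 0.2160
P_K = P₀×ρ^K = 0.21595 × 0.89516^5 = 0.21595 × 0.57478 = 0.1241
Blocking probability P_5 = 0.1241 (12.41%)
L = ρ[1 - (K+1)ρ^K + Kρ^(K+1)] / [(1-ρ)(1-ρ^(K+1))]
L = 0.89516 × (1 - 6×0.57478 + 5×0.51452) / ((1 - 0.89516) × (1 - 0.51452)) = 2.1794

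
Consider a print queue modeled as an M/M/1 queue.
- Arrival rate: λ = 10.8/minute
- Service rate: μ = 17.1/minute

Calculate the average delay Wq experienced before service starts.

First, compute utilization: ρ = λ/μ = 10.8/17.1 = 0.6316
For M/M/1: Wq = λ/(μ(μ-λ))
Wq = 10.8/(17.1 × (17.1-10.8))
Wq = 10.8/(17.1 × 6.30)
Wq = 0.1003 minutes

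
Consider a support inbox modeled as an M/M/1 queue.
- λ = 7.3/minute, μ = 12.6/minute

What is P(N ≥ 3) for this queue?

ρ = λ/μ = 7.3/12.6 = 0.5794
P(N ≥ n) = ρⁿ
P(N ≥ 3) = 0.5794^3
P(N ≥ 3) = 0.1945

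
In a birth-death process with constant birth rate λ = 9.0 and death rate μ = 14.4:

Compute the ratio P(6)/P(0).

For constant rates: P(n)/P(0) = (λ/μ)^n
P(6)/P(0) = (9.0/14.4)^6 = 0.6250^6 = 0.05960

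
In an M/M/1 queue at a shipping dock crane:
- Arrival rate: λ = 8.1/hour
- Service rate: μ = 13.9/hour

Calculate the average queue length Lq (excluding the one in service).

ρ = λ/μ = 8.1/13.9 = 0.5827
For M/M/1: Lq = λ²/(μ(μ-λ))
Lq = 65.61/(13.9 × 5.80)
Lq = 0.8138 containers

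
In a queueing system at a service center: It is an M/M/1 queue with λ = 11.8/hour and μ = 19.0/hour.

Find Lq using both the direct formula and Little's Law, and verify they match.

Method 1 (direct): Lq = λ²/(μ(μ-λ)) = 139.24/(19.0 × 7.20) = 1.0178

Method 2 (Little's Law):
W = 1/(μ-λ) = 1/7.20 = 0.138889
Wq = W - 1/μ = 0.138889 - 0.0526316 = 0.086257
Lq = λWq = 11.8 × 0.086257 = 1.0178 ✔ (matches Method 1)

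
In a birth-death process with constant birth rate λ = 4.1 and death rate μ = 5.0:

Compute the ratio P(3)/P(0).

For constant rates: P(n)/P(0) = (λ/μ)^n
P(3)/P(0) = (4.1/5.0)^3 = 0.8200^3 = 0.5514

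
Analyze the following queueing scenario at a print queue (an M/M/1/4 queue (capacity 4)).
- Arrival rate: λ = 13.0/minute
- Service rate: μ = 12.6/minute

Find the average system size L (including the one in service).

ρ = λ/μ = 13.0/12.6 = 1.03175
P₀ = (1-ρ)/(1-ρ^(K+1)) = (1-1.03175)/(1-1.03175^5) = -0.031750/-0.16916 = 0.1877
P_K = P₀×ρ^K = 0.1877 × 1.03175^4 = 0.1877 × 1.1332 = 0.2127
L = ρ[1 - (K+1)ρ^K + Kρ^(K+1)] / [(1-ρ)(1-ρ^(K+1))]
L = 1.03175 × (1 - 5×1.1331774 + 4×1.1691558) / ((1 - 1.03175) × (1 - 1.1691558)) = 2.0625 jobs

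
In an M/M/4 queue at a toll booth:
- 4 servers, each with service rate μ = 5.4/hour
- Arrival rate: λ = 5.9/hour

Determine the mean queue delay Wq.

Traffic intensity: ρ = λ/(cμ) = 5.9/(4×5.4) = 0.2731
Since ρ = 0.2731 < 1, system is stable.
Offered load a = λ/μ = cρ = 5.9/5.4 = 1.0926
P₀ = [ Σₙ₌₀^3 aⁿ/n! + a^4/(4!(1-ρ)) ]⁻¹
Σ = a^0/0! + a^1/1! + a^2/2! + a^3/3! = 1.0000 + 1.0926 + 0.5969 + 0.2174 = 2.9069
a^4/(4!(1-ρ)) = 1.4251/(24 × 0.7269) = 0.08169
P₀ = 1/(2.9069 + 0.08169) = 0.3346
Lq = P₀·a^4·ρ / (4!(1-ρ)²) = 0.3346 × 1.4251 × 0.2731 / (24 × 0.5283) = 0.01027
Wq = Lq/λ = 0.01027/5.9 = 0.001741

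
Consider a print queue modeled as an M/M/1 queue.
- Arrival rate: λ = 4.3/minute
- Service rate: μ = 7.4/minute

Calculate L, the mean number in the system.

ρ = λ/μ = 4.3/7.4 = 0.5811
For M/M/1: L = λ/(μ-λ)
L = 4.3/(7.4-4.3) = 4.3/3.10
L = 1.3871 jobs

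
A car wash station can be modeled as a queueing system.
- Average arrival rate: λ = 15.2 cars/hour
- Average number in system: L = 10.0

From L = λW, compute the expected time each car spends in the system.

Little's Law: L = λW, so W = L/λ
W = 10.0/15.2 = 0.6579 hours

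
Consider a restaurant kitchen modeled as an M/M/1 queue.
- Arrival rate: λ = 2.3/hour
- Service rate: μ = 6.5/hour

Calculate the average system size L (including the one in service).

ρ = λ/μ = 2.3/6.5 = 0.3538
For M/M/1: L = λ/(μ-λ)
L = 2.3/(6.5-2.3) = 2.3/4.20
L = 0.5476 orders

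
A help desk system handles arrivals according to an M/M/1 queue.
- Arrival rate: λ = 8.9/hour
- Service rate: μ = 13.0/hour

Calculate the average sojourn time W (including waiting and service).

First, compute utilization: ρ = λ/μ = 8.9/13.0 = 0.6846
For M/M/1: W = 1/(μ-λ)
W = 1/(13.0-8.9) = 1/4.10
W = 0.2439 hours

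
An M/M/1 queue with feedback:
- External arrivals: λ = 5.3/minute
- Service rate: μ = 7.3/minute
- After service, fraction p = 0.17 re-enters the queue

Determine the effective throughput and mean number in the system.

Effective arrival rate: λ_eff = λ/(1-p) = 5.3/(1-0.17) = 5.3/0.83 = 6.38554
ρ = λ_eff/μ = 6.38554/7.3 = 0.874732
L = ρ/(1-ρ) = 0.874732/(1-0.874732) = 6.9829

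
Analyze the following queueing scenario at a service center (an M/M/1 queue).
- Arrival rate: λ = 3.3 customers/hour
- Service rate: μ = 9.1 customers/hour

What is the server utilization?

Server utilization: ρ = λ/μ
ρ = 3.3/9.1 = 0.3626
The server is busy 36.26% of the time.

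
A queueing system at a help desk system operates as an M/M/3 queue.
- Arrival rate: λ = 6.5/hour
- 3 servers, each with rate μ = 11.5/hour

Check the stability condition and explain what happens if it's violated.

Stability requires ρ = λ/(cμ) < 1
ρ = 6.5/(3 × 11.5) = 6.5/34.50 = 0.1884
Since 0.1884 < 1, the system is STABLE.
The servers are busy 18.84% of the time.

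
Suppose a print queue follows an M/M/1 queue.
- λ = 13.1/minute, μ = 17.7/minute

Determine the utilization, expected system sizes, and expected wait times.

Step 1: ρ = λ/μ = 13.1/17.7 = 0.7401
Step 2: L = λ/(μ-λ) = 13.1/4.60 = 2.8478
Step 3: Lq = λ²/(μ(μ-λ)) = 171.61/(17.7×4.60) = 2.1077
Step 4: W = 1/(μ-λ) = 1/4.60 = 0.21739
Step 5: Wq = λ/(μ(μ-λ)) = 13.1/(17.7×4.60) = 0.1609
Step 6: P(0) = 1-ρ = 0.2599
Verify: L = λW = 13.1×0.21739 = 2.8478 ✔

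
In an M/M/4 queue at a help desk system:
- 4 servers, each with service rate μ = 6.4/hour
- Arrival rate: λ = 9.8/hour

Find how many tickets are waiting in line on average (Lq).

Traffic intensity: ρ = λ/(cμ) = 9.8/(4×6.4) = 0.3828
Since ρ = 0.3828 < 1, system is stable.
Offered load a = λ/μ = cρ = 9.8/6.4 = 1.5312
P₀ = [ Σₙ₌₀^3 aⁿ/n! + a^4/(4!(1-ρ)) ]⁻¹
Σ = a^0/0! + a^1/1! + a^2/2! + a^3/3! = 1.0000 + 1.5312 + 1.1724 + 0.5984 = 4.3020
a^4/(4!(1-ρ)) = 5.4977/(24 × 0.61719) = 0.3712
P₀ = 1/(4.3020 + 0.3712) = 0.2140
Lq = P₀·a^4·ρ / (4!(1-ρ)²) = 0.21399 × 5.4977 × 0.38281 / (24 × 0.38092) = 0.04926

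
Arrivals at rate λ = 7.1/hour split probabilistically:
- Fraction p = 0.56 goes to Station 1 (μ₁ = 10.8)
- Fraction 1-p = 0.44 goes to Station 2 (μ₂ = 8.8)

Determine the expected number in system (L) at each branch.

Effective rates: λ₁ = 7.1×0.56 = 3.976, λ₂ = 7.1×0.44 = 3.124
Station 1: ρ₁ = 3.976/10.8 = 0.368148, L₁ = ρ₁/(1-ρ₁) = 0.368148/(1-0.368148) = 0.5826
Station 2: ρ₂ = 3.124/8.8 = 0.3550, L₂ = ρ₂/(1-ρ₂) = 0.3550/(1-0.3550) = 0.5504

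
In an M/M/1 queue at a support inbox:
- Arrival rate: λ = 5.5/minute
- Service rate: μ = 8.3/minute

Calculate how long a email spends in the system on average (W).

First, compute utilization: ρ = λ/μ = 5.5/8.3 = 0.6627
For M/M/1: W = 1/(μ-λ)
W = 1/(8.3-5.5) = 1/2.80
W = 0.3571 minutes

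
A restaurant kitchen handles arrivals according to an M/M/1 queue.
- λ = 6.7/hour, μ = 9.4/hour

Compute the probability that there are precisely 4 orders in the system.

ρ = λ/μ = 6.7/9.4 = 0.7128
P(n) = (1-ρ)ρⁿ
P(4) = (1-0.7128) × 0.7128^4
P(4) = 0.28720 × 0.25815
P(4) = 0.07414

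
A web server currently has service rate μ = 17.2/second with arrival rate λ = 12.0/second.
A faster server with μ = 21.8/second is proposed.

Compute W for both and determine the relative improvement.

System 1: ρ₁ = 12.0/17.2 = 0.6977, W₁ = 1/(17.2-12.0) = 0.19231
System 2: ρ₂ = 12.0/21.8 = 0.5505, W₂ = 1/(21.8-12.0) = 0.10204
Improvement: (W₁-W₂)/W₁ = (0.19231-0.10204)/0.19231 = 46.94%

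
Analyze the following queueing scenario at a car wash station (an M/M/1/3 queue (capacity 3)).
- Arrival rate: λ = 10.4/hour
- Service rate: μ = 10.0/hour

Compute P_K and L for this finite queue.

ρ = λ/μ = 10.4/10.0 = 1.0400
P₀ = (1-ρ)/(1-ρ^(K+1)) = (1-1.0400)/(1-1.0400^4) = -0.040000/-0.16986 = 0.2355
P_K = P₀×ρ^K = 0.2355 × 1.0400^3 = 0.2355 × 1.1249 = 0.2649
Blocking probability P_3 = 0.2649 (26.49%)
L = ρ[1 - (K+1)ρ^K + Kρ^(K+1)] / [(1-ρ)(1-ρ^(K+1))]
L = 1.0400 × (1 - 4×1.1248640 + 3×1.1698586) / ((1 - 1.0400) × (1 - 1.1698586)) = 1.5490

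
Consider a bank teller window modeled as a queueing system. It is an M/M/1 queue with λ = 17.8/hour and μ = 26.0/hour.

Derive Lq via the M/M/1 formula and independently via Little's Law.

Method 1 (direct): Lq = λ²/(μ(μ-λ)) = 316.84/(26.0 × 8.20) = 1.4861

Method 2 (Little's Law):
W = 1/(μ-λ) = 1/8.20 = 0.12195
Wq = W - 1/μ = 0.12195 - 0.038462 = 0.08349
Lq = λWq = 17.8 × 0.08349 = 1.4861 ✔ (matches Method 1)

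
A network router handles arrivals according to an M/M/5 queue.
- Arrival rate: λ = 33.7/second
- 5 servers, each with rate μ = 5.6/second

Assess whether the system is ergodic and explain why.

Stability requires ρ = λ/(cμ) < 1
ρ = 33.7/(5 × 5.6) = 33.7/28.00 = 1.2036
Since 1.2036 ≥ 1, the system is UNSTABLE.
Need c > λ/μ = 33.7/5.6 = 6.02.
Minimum servers needed: c = 7.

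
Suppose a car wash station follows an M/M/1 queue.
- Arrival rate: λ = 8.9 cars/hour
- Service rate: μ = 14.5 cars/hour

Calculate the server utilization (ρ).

Server utilization: ρ = λ/μ
ρ = 8.9/14.5 = 0.6138
The server is busy 61.38% of the time.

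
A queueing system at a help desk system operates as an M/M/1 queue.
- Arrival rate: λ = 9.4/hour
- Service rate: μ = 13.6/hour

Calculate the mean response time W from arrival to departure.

First, compute utilization: ρ = λ/μ = 9.4/13.6 = 0.6912
For M/M/1: W = 1/(μ-λ)
W = 1/(13.6-9.4) = 1/4.20
W = 0.2381 hours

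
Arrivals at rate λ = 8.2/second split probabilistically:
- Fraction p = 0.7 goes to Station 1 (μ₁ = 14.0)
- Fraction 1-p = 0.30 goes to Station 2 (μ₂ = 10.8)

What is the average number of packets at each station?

Effective rates: λ₁ = 8.2×0.7 = 5.74, λ₂ = 8.2×0.30 = 2.46
Station 1: ρ₁ = 5.74/14.0 = 0.4100, L₁ = ρ₁/(1-ρ₁) = 0.4100/(1-0.4100) = 0.6949
Station 2: ρ₂ = 2.46/10.8 = 0.2278, L₂ = ρ₂/(1-ρ₂) = 0.2278/(1-0.2278) = 0.2950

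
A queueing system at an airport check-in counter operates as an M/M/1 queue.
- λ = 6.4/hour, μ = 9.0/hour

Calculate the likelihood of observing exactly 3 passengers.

ρ = λ/μ = 6.4/9.0 = 0.7111
P(n) = (1-ρ)ρⁿ
P(3) = (1-0.7111) × 0.7111^3
P(3) = 0.2889 × 0.3596
P(3) = 0.1039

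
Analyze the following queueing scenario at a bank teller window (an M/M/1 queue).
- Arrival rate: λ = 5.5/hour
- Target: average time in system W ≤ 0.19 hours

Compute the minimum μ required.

For M/M/1: W = 1/(μ-λ)
Need W ≤ 0.19, so 1/(μ-λ) ≤ 0.19
μ - λ ≥ 1/0.19 = 5.2632
μ ≥ 5.5 + 5.2632 = 10.7632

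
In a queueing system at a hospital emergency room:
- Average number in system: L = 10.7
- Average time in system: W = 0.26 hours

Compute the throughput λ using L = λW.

Little's Law: L = λW, so λ = L/W
λ = 10.7/0.26 = 41.1538 patients/hour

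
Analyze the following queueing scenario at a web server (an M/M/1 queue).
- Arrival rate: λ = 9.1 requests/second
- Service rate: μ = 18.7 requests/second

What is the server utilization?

Server utilization: ρ = λ/μ
ρ = 9.1/18.7 = 0.4866
The server is busy 48.66% of the time.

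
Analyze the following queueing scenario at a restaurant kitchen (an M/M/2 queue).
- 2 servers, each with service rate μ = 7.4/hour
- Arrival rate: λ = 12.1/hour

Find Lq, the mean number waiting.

Traffic intensity: ρ = λ/(cμ) = 12.1/(2×7.4) = 0.8176
Since ρ = 0.8176 < 1, system is stable.
Offered load a = λ/μ = cρ = 12.1/7.4 = 1.6351
P₀ = [ Σₙ₌₀^1 aⁿ/n! + a^2/(2!(1-ρ)) ]⁻¹
Σ = a^0/0! + a^1/1! = 1.0000 + 1.6351 = 2.6351
a^2/(2!(1-ρ)) = 2.673667/(2 × 0.1824324) = 7.3278
P₀ = 1/(2.6351 + 7.3278) = 0.1004
Lq = P₀·a^2·ρ / (2!(1-ρ)²) = 0.100372 × 2.67367 × 0.817568 / (2 × 0.0332816) = 3.2962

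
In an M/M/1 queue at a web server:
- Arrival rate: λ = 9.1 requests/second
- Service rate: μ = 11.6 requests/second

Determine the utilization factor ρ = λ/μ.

Server utilization: ρ = λ/μ
ρ = 9.1/11.6 = 0.7845
The server is busy 78.45% of the time.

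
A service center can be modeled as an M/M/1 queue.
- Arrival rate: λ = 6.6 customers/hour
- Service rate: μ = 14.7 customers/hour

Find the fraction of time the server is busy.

Server utilization: ρ = λ/μ
ρ = 6.6/14.7 = 0.4490
The server is busy 44.90% of the time.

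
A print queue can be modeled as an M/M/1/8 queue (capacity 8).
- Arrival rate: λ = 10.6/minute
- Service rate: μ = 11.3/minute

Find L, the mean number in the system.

ρ = λ/μ = 10.6/11.3 = 0.93805
P₀ = (1-ρ)/(1-ρ^(K+1)) = (1-0.93805)/(1-0.93805^9) = 0.06195/0.4376 = 0.1416
P_K = P₀×ρ^K = 0.14156 × 0.93805^8 = 0.14156 × 0.59953 = 0.08487
L = ρ[1 - (K+1)ρ^K + Kρ^(K+1)] / [(1-ρ)(1-ρ^(K+1))]
L = 0.93805 × (1 - 9×0.5995258 + 8×0.5623852) / ((1 - 0.93805) × (1 - 0.5623852)) = 3.5760 jobs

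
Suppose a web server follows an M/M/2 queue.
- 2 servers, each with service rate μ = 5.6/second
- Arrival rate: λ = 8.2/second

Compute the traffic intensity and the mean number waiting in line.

Traffic intensity: ρ = λ/(cμ) = 8.2/(2×5.6) = 0.7321
Since ρ = 0.7321 < 1, system is stable.
Offered load a = λ/μ = cρ = 8.2/5.6 = 1.4643
P₀ = [ Σₙ₌₀^1 aⁿ/n! + a^2/(2!(1-ρ)) ]⁻¹
Σ = a^0/0! + a^1/1! = 1.0000 + 1.4643 = 2.4643
a^2/(2!(1-ρ)) = 2.14413/(2 × 0.267857) = 4.0024
P₀ = 1/(2.4643 + 4.0024) = 0.1546
Lq = P₀·a^2·ρ / (2!(1-ρ)²) = 0.15464 × 2.1441 × 0.73214 / (2 × 0.071747) = 1.6917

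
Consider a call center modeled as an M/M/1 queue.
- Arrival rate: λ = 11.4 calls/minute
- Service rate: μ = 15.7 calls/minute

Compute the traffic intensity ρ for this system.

Server utilization: ρ = λ/μ
ρ = 11.4/15.7 = 0.7261
The server is busy 72.61% of the time.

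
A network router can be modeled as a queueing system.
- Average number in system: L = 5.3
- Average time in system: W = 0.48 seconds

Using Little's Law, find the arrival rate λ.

Little's Law: L = λW, so λ = L/W
λ = 5.3/0.48 = 11.0417 packets/second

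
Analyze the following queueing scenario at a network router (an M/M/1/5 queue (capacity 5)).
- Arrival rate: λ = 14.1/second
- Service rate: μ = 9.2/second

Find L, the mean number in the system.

ρ = λ/μ = 14.1/9.2 = 1.53261
P₀ = (1-ρ)/(1-ρ^(K+1)) = (1-1.53261)/(1-1.53261^6) = -0.5326/-11.9596 = 0.04453
P_K = P₀×ρ^K = 0.044534 × 1.53261^5 = 0.044534 × 8.4559 = 0.3766
L = ρ[1 - (K+1)ρ^K + Kρ^(K+1)] / [(1-ρ)(1-ρ^(K+1))]
L = 1.53261 × (1 - 6×8.4559 + 5×12.9596) / ((1 - 1.53261) × (1 - 12.9596)) = 3.6241 packets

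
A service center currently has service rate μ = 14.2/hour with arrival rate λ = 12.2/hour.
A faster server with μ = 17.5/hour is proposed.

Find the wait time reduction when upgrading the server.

System 1: ρ₁ = 12.2/14.2 = 0.8592, W₁ = 1/(14.2-12.2) = 0.5000
System 2: ρ₂ = 12.2/17.5 = 0.6971, W₂ = 1/(17.5-12.2) = 0.1887
Improvement: (W₁-W₂)/W₁ = (0.5000-0.1887)/0.5000 = 62.26%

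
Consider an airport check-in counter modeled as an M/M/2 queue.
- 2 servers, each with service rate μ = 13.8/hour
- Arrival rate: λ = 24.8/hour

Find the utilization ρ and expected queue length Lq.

Traffic intensity: ρ = λ/(cμ) = 24.8/(2×13.8) = 0.8986
Since ρ = 0.8986 < 1, system is stable.
Offered load a = λ/μ = cρ = 24.8/13.8 = 1.7971
P₀ = [ Σₙ₌₀^1 aⁿ/n! + a^2/(2!(1-ρ)) ]⁻¹
Σ = a^0/0! + a^1/1! = 1.0000 + 1.7971 = 2.7971
a^2/(2!(1-ρ)) = 3.2296/(2 × 0.10145) = 15.9172
P₀ = 1/(2.7971 + 15.9172) = 0.05344
Lq = P₀·a^2·ρ / (2!(1-ρ)²) = 0.053435 × 3.2296 × 0.89855 / (2 × 0.010292) = 7.5333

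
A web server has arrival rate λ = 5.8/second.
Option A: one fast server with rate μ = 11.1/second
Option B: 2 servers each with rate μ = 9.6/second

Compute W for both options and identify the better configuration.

Option A: single server μ = 11.1 (M/M/1)
  ρ_A = 5.8/11.1 = 0.5225
  W_A = 1/(μ-λ) = 1/(11.1-5.8) = 1/5.30 = 0.1887

Option B: 2 servers μ = 9.6 (M/M/2)
  ρ_B = λ/(cμ) = 5.8/(2×9.6) = 0.3021
  Offered load a = λ/μ = cρ = 5.8/9.6 = 0.6042
  P₀ = [ Σₙ₌₀^1 aⁿ/n! + a^2/(2!(1-ρ)) ]⁻¹
  Σ = a^0/0! + a^1/1! = 1.0000 + 0.6042 = 1.6042
  a^2/(2!(1-ρ)) = 0.3650/(2 × 0.6979) = 0.2615
  P₀ = 1/(1.6042 + 0.2615) = 0.5360
  Lq = P₀·a^2·ρ / (2!(1-ρ)²) = 0.5360 × 0.3650 × 0.3021 / (2 × 0.4871) = 0.06067
  Wq_B = Lq/λ = 0.06067/5.8 = 0.010460
  W_B = Wq_B + 1/μ = 0.010460 + 0.10417 = 0.1146

Since W_B = 0.1146 < W_A = 0.1887, Option B (multiple servers) has the shorter time in system.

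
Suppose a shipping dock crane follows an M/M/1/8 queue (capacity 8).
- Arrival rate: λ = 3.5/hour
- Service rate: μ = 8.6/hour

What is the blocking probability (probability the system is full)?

ρ = λ/μ = 3.5/8.6 = 0.406977
P₀ = (1-ρ)/(1-ρ^(K+1)) = (1-0.406977)/(1-0.406977^9) = 0.5930/0.9997 = 0.5932
P_K = P₀×ρ^K = 0.5932 × 0.406977^8 = 0.5932 × 0.0007526 = 0.0004464
Blocking probability = 0.04464%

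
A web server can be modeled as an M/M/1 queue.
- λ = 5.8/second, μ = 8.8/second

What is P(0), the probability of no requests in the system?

ρ = λ/μ = 5.8/8.8 = 0.6591
P(0) = 1 - ρ = 1 - 0.6591 = 0.3409
The server is idle 34.09% of the time.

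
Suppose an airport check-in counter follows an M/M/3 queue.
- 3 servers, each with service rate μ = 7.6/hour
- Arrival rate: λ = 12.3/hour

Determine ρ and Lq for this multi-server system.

Traffic intensity: ρ = λ/(cμ) = 12.3/(3×7.6) = 0.5395
Since ρ = 0.5395 < 1, system is stable.
Offered load a = λ/μ = cρ = 12.3/7.6 = 1.6184
P₀ = [ Σₙ₌₀^2 aⁿ/n! + a^3/(3!(1-ρ)) ]⁻¹
Σ = a^0/0! + a^1/1! + a^2/2! = 1.00000 + 1.61842 + 1.30964 = 3.9281
a^3/(3!(1-ρ)) = 4.2391/(6 × 0.4605) = 1.5342
P₀ = 1/(3.9281 + 1.5342) = 0.1831
Lq = P₀·a^3·ρ / (3!(1-ρ)²) = 0.1831 × 4.2391 × 0.5395 / (6 × 0.2121) = 0.3290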